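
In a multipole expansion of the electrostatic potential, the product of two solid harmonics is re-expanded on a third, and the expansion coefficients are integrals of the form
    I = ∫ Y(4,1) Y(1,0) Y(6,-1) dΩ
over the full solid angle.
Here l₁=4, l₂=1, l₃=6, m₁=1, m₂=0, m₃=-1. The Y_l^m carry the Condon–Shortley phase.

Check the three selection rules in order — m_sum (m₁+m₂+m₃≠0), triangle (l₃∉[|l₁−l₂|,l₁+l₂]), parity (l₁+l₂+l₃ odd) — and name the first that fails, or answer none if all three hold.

Σmᵢ = 0  ✓
l₃∈[|l₁−l₂|,l₁+l₂]=[3,5], have l₃=6  ✗
Σlᵢ = 11 ⇒ odd

triangle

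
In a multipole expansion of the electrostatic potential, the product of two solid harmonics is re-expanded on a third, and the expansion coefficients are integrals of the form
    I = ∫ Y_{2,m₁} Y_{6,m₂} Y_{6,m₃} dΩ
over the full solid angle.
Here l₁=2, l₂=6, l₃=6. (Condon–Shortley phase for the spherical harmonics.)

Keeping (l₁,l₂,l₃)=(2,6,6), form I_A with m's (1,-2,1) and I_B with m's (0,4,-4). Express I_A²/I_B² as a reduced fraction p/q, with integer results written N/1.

Shared (l₁,l₂,l₃)=(2,6,6): N and (l;000)² cancel in I_A²/I_B².
A: Δ = 2!·2!·10!/15! = 1/90090; Racah Σ t=0..1: t=0:+1/34560 t=1:−1/60480 = 1/80640; ⇒ 3j(2 6 6; 1 -2 1)² = 6/1001, sgn -1
B: Δ = 2!·2!·10!/15! = 1/90090; Racah Σ t=0..2: t=0:+1/14515200 t=1:−1/362880 t=2:+1/322560 = 1/2419200; ⇒ 3j(2 6 6; 0 4 -4)² = 2/5005, sgn +1
I_A²/I_B² = (6/1001)/(2/5005) = 15/1

15/1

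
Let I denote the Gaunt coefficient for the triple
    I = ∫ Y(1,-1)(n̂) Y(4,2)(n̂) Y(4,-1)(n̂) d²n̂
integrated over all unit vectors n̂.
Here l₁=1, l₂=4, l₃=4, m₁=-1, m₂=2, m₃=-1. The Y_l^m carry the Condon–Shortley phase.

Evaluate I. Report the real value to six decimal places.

Σlᵢ=9 odd — θ-integrand is odd under cosθ→−cosθ; I=0

0.000000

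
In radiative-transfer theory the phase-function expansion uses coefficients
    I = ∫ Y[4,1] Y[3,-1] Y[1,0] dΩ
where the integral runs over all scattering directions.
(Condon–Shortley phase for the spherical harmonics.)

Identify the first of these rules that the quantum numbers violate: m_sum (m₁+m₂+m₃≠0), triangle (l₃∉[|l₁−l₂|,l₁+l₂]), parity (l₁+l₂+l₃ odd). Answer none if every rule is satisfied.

none

m₁+m₂+m₃ = 1 − 1 + 0 = 0  ✓
triangle: |4−3|=1 ≤ l₃=1 ≤ 4+3=7  ✓
parity: l₁+l₂+l₃ = 8 is even  ✓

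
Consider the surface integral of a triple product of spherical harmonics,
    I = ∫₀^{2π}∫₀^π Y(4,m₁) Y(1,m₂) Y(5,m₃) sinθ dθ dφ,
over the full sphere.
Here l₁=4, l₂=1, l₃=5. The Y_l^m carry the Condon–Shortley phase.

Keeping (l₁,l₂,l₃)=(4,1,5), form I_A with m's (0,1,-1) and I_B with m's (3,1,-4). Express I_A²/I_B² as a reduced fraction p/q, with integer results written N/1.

5/12

Shared (l₁,l₂,l₃)=(4,1,5): N and (l;000)² cancel in I_A²/I_B².
A: Δ = 0!·8!·2!/11! = 1/495; Racah Σ t=0..0: t=0:+1/1152 = 1/1152; ⇒ 3j(4 1 5; 0 1 -1)² = 1/33, sgn +1
B: Δ = 0!·8!·2!/11! = 1/495; Racah Σ t=0..0: t=0:+1/10080 = 1/10080; ⇒ 3j(4 1 5; 3 1 -4)² = 4/55, sgn -1
I_A²/I_B² = (1/33)/(4/55) = 5/12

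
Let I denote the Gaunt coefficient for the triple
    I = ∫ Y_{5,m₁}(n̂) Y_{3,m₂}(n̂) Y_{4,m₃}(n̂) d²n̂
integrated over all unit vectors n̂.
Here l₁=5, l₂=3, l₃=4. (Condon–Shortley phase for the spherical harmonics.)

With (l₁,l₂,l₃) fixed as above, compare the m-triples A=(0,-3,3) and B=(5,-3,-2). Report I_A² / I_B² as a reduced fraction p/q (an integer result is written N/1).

1/2

Same 5,3,4: normalisation and zero-m 3j drop out of the ratio.
A: Δ: 4! 6! 2! / 13! → 1/180180; sum: t=0:+1/5760 = 1/5760; 3j²(5 3 4; 0 -3 3) = Δ·Π!·Σ² = 5/572  (sign -1)
B: Δ: 4! 6! 2! / 13! → 1/180180; sum: t=0:+1/34560 = 1/34560; 3j²(5 3 4; 5 -3 -2) = Δ·Π!·Σ² = 5/286  (sign +1)
I_A²/I_B² = (5/572)/(5/286) = 1/2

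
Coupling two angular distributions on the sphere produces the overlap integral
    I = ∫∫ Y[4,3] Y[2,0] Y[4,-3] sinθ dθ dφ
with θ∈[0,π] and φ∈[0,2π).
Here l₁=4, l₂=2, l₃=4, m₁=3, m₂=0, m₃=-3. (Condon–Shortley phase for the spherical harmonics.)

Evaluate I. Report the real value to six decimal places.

0.057344

Checks pass: Σm=0; 10 even; l₃=4∈[2,6].
(2·4+1)(2·2+1)(2·4+1) = 405
Δ: 2! 6! 2! / 11! → 1/13860
sum: t=0:+1/192 t=1:−1/36 t=2:+1/192 = -5/288
3j²(4 2 4; 0 0 0) = Δ·Π!·Σ² = 20/693  (sign -1)
sum: t=0:+1/480 t=1:−1/720 = 1/1440
3j²(4 2 4; 3 0 -3) = Δ·Π!·Σ² = 7/1980  (sign -1)
combine: 4πI² = 405·20/693·7/1980 = 5/121
take √, sign +1: I = 0.05734392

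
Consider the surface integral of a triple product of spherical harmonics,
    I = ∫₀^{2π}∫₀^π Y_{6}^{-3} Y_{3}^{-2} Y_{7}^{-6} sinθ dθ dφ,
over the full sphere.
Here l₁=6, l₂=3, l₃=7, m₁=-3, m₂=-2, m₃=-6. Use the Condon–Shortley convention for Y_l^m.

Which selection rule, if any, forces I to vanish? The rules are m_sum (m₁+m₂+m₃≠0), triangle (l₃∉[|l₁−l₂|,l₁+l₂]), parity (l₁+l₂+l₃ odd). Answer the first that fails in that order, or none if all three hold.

m_sum

Σmᵢ = -11  ✗
l₃∈[|l₁−l₂|,l₁+l₂]=[3,9], have l₃=7
Σlᵢ = 16 ⇒ even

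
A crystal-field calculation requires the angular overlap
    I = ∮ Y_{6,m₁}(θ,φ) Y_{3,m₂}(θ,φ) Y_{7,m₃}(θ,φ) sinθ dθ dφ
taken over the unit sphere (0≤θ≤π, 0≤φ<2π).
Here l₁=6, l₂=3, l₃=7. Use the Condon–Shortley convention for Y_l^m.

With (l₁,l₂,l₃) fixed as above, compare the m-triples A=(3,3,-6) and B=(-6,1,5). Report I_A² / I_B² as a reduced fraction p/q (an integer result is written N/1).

325/264

l's match ⇒ only the (l;m) 3-j factors differ between A and B.
A: triangle coeff Δ(6,3,7) = 1/2042040; Σ_t [2,2]: t=2:+1/17418240 = 1/17418240; (3j)²=15/952 [(6 3 7; 3 3 -6)], sign=-1
B: triangle coeff Δ(6,3,7) = 1/2042040; Σ_t [2,2]: t=2:+1/29030400 = 1/29030400; (3j)²=99/7735 [(6 3 7; -6 1 5)], sign=+1
I_A²/I_B² = (15/952)/(99/7735) = 325/264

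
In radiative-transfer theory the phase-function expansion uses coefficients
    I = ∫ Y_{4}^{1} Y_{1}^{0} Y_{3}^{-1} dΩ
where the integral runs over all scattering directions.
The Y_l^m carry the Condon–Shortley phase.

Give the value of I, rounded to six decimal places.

-0.238414

Checks pass: Σm=0; 8 even; l₃=3∈[3,5].
(2·4+1)(2·1+1)(2·3+1) = 189
Δ: 2! 6! 0! / 9! → 1/252
sum: t=1:−1/36 = -1/36
3j²(4 1 3; 0 0 0) = Δ·Π!·Σ² = 4/63  (sign +1)
sum: t=1:−1/48 = -1/48
3j²(4 1 3; 1 0 -1) = Δ·Π!·Σ² = 5/84  (sign -1)
combine: 4πI² = 189·4/63·5/84 = 5/7
take √, sign -1: I = -0.23841361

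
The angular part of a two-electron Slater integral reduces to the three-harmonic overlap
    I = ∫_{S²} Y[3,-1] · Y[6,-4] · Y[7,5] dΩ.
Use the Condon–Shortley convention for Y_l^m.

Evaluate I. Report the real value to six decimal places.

-0.082471

m-sum 0 ✓  L=16 even ✓  3≤7≤9 ✓
Π(2lᵢ+1) = 7×13×15 = 1365
triangle coeff Δ(3,6,7) = 1/2042040
Σ_t [0,2]: t=0:+1/207360 t=1:−1/57600 t=2:+1/207360 = -1/129600
(3j)²=168/12155 [(3 6 7; 0 0 0)], sign=+1
Σ_t [0,2]: t=0:+1/3870720 t=1:−1/2177280 t=2:+1/29030400 = -29/174182400
(3j)²=841/185640 [(3 6 7; -1 -4 5)], sign=-1
⇒ 4πI² = 17661/206635
I = (-1)√(17661/206635/(4π)) = -0.08247091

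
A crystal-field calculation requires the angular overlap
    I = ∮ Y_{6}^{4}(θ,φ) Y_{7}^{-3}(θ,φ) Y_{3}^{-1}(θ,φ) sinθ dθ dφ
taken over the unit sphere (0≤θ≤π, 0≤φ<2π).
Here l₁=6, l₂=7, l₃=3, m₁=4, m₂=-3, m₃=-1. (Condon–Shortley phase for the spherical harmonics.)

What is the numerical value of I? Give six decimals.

0.163772

Checks pass: Σm=0; 16 even; l₃=3∈[1,13].
(2·6+1)(2·7+1)(2·3+1) = 1365
Δ: 10! 2! 4! / 17! → 1/2042040
sum: t=4:+1/207360 t=5:−1/57600 t=6:+1/207360 = -1/129600
3j²(6 7 3; 0 0 0) = Δ·Π!·Σ² = 168/12155  (sign +1)
sum: t=0:+1/174182400 t=1:−1/2177280 t=2:+1/645120 = 191/174182400
3j²(6 7 3; 4 -3 -1) = Δ·Π!·Σ² = 36481/2042040  (sign +1)
combine: 4πI² = 1365·168/12155·36481/2042040 = 766101/2272985
take √, sign +1: I = 0.16377205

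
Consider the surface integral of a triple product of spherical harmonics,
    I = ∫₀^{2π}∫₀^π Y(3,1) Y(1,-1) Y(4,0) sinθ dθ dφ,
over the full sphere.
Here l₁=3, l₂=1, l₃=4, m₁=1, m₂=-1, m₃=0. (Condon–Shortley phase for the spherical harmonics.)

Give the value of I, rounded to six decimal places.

Rules hold: Σm=0, L=8 even, 2≤4≤4.
N = 7·3·9 = 189
Δ = 0!·6!·2!/9! = 1/252
Racah Σ t=0..0: t=0:+1/36 = 1/36
⇒ 3j(3 1 4; 0 0 0)² = 4/63, sgn +1
Racah Σ t=0..0: t=0:+1/96 = 1/96
⇒ 3j(3 1 4; 1 -1 0)² = 1/42, sgn +1
4πI² = N·(3j₀)²·(3jₘ)² = 2/7
I = +1·√(0.285714/4π) = 0.15078601

0.150786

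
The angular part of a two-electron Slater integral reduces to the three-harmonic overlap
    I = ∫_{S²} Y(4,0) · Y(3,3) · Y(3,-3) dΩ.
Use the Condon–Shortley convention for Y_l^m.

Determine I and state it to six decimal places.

Checks pass: Σm=0; 10 even; l₃=3∈[1,7].
(2·4+1)(2·3+1)(2·3+1) = 441
Δ: 4! 4! 2! / 11! → 1/34650
sum: t=1:−1/72 t=2:+1/16 t=3:−1/72 = 5/144
3j²(4 3 3; 0 0 0) = Δ·Π!·Σ² = 2/77  (sign -1)
sum: t=4:+1/1152 = 1/1152
3j²(4 3 3; 0 3 -3) = Δ·Π!·Σ² = 1/154  (sign +1)
combine: 4πI² = 441·2/77·1/154 = 9/121
take √, sign -1: I = -0.07693494

-0.076935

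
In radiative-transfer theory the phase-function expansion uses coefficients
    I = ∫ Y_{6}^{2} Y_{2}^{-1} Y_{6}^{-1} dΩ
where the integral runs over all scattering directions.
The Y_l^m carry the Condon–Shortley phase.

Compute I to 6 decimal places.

0.088837

Rules hold: Σm=0, L=14 even, 4≤6≤8.
N = 13·5·13 = 845
Δ = 2!·10!·2!/15! = 1/90090
Racah Σ t=0..2: t=0:+1/69120 t=1:−1/14400 t=2:+1/69120 = -7/172800
⇒ 3j(6 2 6; 0 0 0)² = 14/715, sgn -1
Racah Σ t=0..1: t=0:+1/34560 t=1:−1/60480 = 1/80640
⇒ 3j(6 2 6; 2 -1 -1)² = 6/1001, sgn -1
4πI² = N·(3j₀)²·(3jₘ)² = 12/121
I = +1·√(0.0991736/4π) = 0.08883682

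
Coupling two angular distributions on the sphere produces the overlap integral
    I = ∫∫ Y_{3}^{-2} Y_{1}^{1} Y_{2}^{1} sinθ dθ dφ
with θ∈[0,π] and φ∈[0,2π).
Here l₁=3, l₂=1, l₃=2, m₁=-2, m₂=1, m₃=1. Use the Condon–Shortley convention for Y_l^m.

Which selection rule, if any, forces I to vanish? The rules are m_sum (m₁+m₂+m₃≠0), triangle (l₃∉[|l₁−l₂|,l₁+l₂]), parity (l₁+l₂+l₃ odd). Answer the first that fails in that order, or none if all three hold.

none

Σmᵢ = 0  ✓
l₃∈[|l₁−l₂|,l₁+l₂]=[2,4], have l₃=2  ✓
Σlᵢ = 6 ⇒ even  ✓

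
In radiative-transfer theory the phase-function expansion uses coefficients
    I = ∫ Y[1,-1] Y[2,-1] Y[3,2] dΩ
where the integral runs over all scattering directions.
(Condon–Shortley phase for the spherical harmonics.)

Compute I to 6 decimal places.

Rules hold: Σm=0, L=6 even, 1≤3≤3.
N = 3·5·7 = 105
Δ = 0!·2!·4!/7! = 1/105
Racah Σ t=0..0: t=0:+1/4 = 1/4
⇒ 3j(1 2 3; 0 0 0)² = 3/35, sgn -1
Racah Σ t=0..0: t=0:+1/12 = 1/12
⇒ 3j(1 2 3; -1 -1 2)² = 2/21, sgn -1
4πI² = N·(3j₀)²·(3jₘ)² = 6/7
I = +1·√(0.857143/4π) = 0.26116903

0.261169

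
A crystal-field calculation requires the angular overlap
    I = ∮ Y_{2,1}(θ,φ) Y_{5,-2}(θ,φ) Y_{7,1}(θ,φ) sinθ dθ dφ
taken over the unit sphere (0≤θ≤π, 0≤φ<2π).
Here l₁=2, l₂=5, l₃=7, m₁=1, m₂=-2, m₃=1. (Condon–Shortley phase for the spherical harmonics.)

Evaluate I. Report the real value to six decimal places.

-0.143343

Checks pass: Σm=0; 14 even; l₃=7∈[3,7].
(2·2+1)(2·5+1)(2·7+1) = 825
Δ: 0! 4! 10! / 15! → 1/15015
sum: t=0:+1/57600 = 1/57600
3j²(2 5 7; 0 0 0) = Δ·Π!·Σ² = 21/715  (sign -1)
sum: t=0:+1/181440 = 1/181440
3j²(2 5 7; 1 -2 1) = Δ·Π!·Σ² = 32/3003  (sign +1)
combine: 4πI² = 825·21/715·32/3003 = 480/1859
take √, sign -1: I = -0.14334284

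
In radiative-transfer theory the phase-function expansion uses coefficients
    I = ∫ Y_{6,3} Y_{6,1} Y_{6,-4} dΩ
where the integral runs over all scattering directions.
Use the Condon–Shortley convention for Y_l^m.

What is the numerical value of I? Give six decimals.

Rules hold: Σm=0, L=18 even, 0≤6≤12.
N = 13·13·13 = 2197
Δ = 6!·6!·6!/19! = 1/325909584
Racah Σ t=0..6: t=0:+1/373248000 t=1:−1/1728000 t=2:+1/110592 t=3:−1/46656 t=4:+1/110592 t=5:−1/1728000 t=6:+1/373248000 = -7/1555200
⇒ 3j(6 6 6; 0 0 0)² = 400/46189, sgn -1
Racah Σ t=1..3: t=1:−1/4147200 t=2:+1/691200 t=3:−1/1244160 = 1/2488320
⇒ 3j(6 6 6; 3 1 -4)² = 875/184756, sgn +1
4πI² = N·(3j₀)²·(3jₘ)² = 1137500/12623809
I = -1·√(0.0901075/4π) = -0.08467897

-0.084679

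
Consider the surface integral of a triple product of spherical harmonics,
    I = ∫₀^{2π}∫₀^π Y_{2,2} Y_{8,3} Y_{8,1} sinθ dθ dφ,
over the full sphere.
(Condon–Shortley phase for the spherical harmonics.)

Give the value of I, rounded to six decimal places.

2 + 3 + 1 = 6 ≠ 0: azimuthal integral kills it; I = 0

0.000000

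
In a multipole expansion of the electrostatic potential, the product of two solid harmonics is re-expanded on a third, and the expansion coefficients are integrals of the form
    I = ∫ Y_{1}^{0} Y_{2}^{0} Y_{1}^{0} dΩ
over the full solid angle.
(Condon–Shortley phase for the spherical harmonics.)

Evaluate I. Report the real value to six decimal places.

0.252313

Rules hold: Σm=0, L=4 even, 1≤1≤3.
N = 3·5·3 = 45
Δ = 2!·0!·2!/5! = 1/30
Racah Σ t=1..1: t=1:−1/1 = -1/1
⇒ 3j(1 2 1; 0 0 0)² = 2/15, sgn +1
(m-triple is (0,0,0) — same symbol as above.)
4πI² = N·(3j₀)²·(3jₘ)² = 4/5
I = +1·√(0.8/4π) = 0.25231325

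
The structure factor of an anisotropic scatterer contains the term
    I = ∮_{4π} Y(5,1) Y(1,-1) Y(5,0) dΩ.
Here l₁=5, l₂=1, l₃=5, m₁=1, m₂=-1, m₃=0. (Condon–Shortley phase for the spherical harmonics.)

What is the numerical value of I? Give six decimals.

L=11 odd ⇒ parity kills the (l;000) factor ⇒ I = 0

0.000000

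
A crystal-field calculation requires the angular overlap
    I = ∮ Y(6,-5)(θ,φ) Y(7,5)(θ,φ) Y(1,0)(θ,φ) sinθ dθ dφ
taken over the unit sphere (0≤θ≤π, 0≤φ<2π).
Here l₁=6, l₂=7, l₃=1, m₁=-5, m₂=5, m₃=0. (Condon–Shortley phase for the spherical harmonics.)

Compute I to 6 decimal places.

-0.171413

Checks pass: Σm=0; 14 even; l₃=1∈[1,13].
(2·6+1)(2·7+1)(2·1+1) = 585
Δ: 12! 0! 2! / 15! → 1/1365
sum: t=6:+1/518400 = 1/518400
3j²(6 7 1; 0 0 0) = Δ·Π!·Σ² = 7/195  (sign -1)
sum: t=11:−1/39916800 = -1/39916800
3j²(6 7 1; -5 5 0) = Δ·Π!·Σ² = 8/455  (sign +1)
combine: 4πI² = 585·7/195·8/455 = 24/65
take √, sign -1: I = -0.17141310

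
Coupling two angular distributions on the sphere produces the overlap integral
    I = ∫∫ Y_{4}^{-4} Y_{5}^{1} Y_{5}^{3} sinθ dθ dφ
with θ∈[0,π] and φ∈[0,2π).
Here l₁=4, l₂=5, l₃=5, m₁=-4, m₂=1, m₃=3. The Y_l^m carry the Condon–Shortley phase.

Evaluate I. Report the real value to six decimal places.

-0.168084

Rules hold: Σm=0, L=14 even, 1≤5≤9.
N = 9·11·11 = 1089
Δ = 4!·4!·6!/15! = 1/3153150
Racah Σ t=0..4: t=0:+1/69120 t=1:−1/1728 t=2:+1/576 t=3:−1/1728 t=4:+1/69120 = 7/11520
⇒ 3j(4 5 5; 0 0 0)² = 2/143, sgn -1
Racah Σ t=4..4: t=4:+1/27648 = 1/27648
⇒ 3j(4 5 5; -4 1 3)² = 10/429, sgn +1
4πI² = N·(3j₀)²·(3jₘ)² = 60/169
I = -1·√(0.35503/4π) = -0.16808437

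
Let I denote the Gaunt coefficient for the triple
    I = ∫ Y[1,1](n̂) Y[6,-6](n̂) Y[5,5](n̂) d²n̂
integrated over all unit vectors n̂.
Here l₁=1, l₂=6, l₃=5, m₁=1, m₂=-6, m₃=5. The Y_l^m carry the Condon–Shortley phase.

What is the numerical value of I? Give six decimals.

Checks pass: Σm=0; 12 even; l₃=5∈[5,7].
(2·1+1)(2·6+1)(2·5+1) = 429
Δ: 2! 0! 10! / 13! → 1/858
sum: t=1:−1/14400 = -1/14400
3j²(1 6 5; 0 0 0) = Δ·Π!·Σ² = 6/143  (sign +1)
sum: t=0:+1/7257600 = 1/7257600
3j²(1 6 5; 1 -6 5) = Δ·Π!·Σ² = 1/13  (sign +1)
combine: 4πI² = 429·6/143·1/13 = 18/13
take √, sign +1: I = 0.33194004

0.331940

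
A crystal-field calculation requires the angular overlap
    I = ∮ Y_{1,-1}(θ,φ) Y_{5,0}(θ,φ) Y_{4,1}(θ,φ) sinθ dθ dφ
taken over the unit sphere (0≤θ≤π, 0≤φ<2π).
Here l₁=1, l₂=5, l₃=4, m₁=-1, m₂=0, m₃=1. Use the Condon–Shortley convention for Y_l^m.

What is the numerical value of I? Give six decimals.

m-sum 0 ✓  L=10 even ✓  4≤4≤6 ✓
Π(2lᵢ+1) = 3×11×9 = 297
triangle coeff Δ(1,5,4) = 1/495
Σ_t [1,1]: t=1:−1/576 = -1/576
(3j)²=5/99 [(1 5 4; 0 0 0)], sign=-1
Σ_t [2,2]: t=2:+1/1440 = 1/1440
(3j)²=2/99 [(1 5 4; -1 0 1)], sign=-1
⇒ 4πI² = 10/33
I = (+1)√(10/33/(4π)) = 0.15528807

0.155288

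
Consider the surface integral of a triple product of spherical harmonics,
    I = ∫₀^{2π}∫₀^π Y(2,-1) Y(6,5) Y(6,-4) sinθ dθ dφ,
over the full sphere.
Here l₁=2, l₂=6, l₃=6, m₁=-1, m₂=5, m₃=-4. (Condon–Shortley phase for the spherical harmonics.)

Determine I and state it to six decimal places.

-0.197649

m-sum 0 ✓  L=14 even ✓  4≤6≤8 ✓
Π(2lᵢ+1) = 5×13×13 = 845
triangle coeff Δ(2,6,6) = 1/90090
Σ_t [0,2]: t=0:+1/69120 t=1:−1/14400 t=2:+1/69120 = -7/172800
(3j)²=14/715 [(2 6 6; 0 0 0)], sign=-1
Σ_t [1,2]: t=1:−1/7257600 t=2:+1/725760 = 1/806400
(3j)²=27/910 [(2 6 6; -1 5 -4)], sign=+1
⇒ 4πI² = 27/55
I = (-1)√(27/55/(4π)) = -0.19764945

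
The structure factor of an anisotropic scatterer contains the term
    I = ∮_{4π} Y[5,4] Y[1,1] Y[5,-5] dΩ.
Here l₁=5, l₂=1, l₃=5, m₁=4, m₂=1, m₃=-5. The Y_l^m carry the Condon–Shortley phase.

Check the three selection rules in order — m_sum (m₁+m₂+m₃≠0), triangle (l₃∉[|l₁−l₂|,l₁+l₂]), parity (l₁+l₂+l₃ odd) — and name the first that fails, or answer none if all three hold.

Σmᵢ = 0  ✓
l₃∈[|l₁−l₂|,l₁+l₂]=[4,6], have l₃=5  ✓
Σlᵢ = 11 ⇒ odd  ✗

parity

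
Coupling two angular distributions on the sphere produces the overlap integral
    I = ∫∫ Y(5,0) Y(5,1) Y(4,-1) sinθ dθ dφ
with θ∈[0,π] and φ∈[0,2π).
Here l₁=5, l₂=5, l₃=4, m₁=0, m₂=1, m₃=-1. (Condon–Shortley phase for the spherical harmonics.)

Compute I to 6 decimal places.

Checks pass: Σm=0; 14 even; l₃=4∈[0,10].
(2·5+1)(2·5+1)(2·4+1) = 1089
Δ: 6! 4! 4! / 15! → 1/3153150
sum: t=1:−1/69120 t=2:+1/1728 t=3:−1/576 t=4:+1/1728 t=5:−1/69120 = -7/11520
3j²(5 5 4; 0 0 0) = Δ·Π!·Σ² = 2/143  (sign -1)
sum: t=2:+1/6912 t=3:−1/864 t=4:+1/1152 t=5:−1/17280 = -7/34560
3j²(5 5 4; 0 1 -1) = Δ·Π!·Σ² = 1/429  (sign +1)
combine: 4πI² = 1089·2/143·1/429 = 6/169
take √, sign -1: I = -0.05315295

-0.053153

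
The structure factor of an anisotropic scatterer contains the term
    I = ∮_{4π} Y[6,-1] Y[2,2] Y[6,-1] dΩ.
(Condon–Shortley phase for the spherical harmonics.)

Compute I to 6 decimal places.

Checks pass: Σm=0; 14 even; l₃=6∈[4,8].
(2·6+1)(2·2+1)(2·6+1) = 845
Δ: 2! 10! 2! / 15! → 1/90090
sum: t=0:+1/69120 t=1:−1/14400 t=2:+1/69120 = -7/172800
3j²(6 2 6; 0 0 0) = Δ·Π!·Σ² = 14/715  (sign -1)
sum: t=2:+1/57600 = 1/57600
3j²(6 2 6; -1 2 -1) = Δ·Π!·Σ² = 21/715  (sign -1)
combine: 4πI² = 845·14/715·21/715 = 294/605
take √, sign +1: I = 0.19664868

0.196649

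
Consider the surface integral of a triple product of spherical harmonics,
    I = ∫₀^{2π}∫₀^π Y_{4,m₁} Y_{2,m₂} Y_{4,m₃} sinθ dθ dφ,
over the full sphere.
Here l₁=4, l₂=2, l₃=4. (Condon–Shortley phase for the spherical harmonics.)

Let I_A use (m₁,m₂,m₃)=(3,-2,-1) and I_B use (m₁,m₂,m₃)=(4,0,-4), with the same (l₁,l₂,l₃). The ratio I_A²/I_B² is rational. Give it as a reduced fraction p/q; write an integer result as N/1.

Shared (l₁,l₂,l₃)=(4,2,4): N and (l;000)² cancel in I_A²/I_B².
A: Δ = 2!·6!·2!/11! = 1/13860; Racah Σ t=0..0: t=0:+1/480 = 1/480; ⇒ 3j(4 2 4; 3 -2 -1)² = 3/110, sgn -1
B: Δ = 2!·6!·2!/11! = 1/13860; Racah Σ t=0..0: t=0:+1/2880 = 1/2880; ⇒ 3j(4 2 4; 4 0 -4)² = 28/495, sgn +1
I_A²/I_B² = (3/110)/(28/495) = 27/56

27/56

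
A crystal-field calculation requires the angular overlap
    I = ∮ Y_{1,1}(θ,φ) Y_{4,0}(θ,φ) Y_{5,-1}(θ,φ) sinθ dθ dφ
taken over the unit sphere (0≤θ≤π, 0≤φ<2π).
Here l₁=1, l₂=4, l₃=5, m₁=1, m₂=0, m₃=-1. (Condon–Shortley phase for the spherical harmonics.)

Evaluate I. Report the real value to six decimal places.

-0.190188

m-sum 0 ✓  L=10 even ✓  3≤5≤5 ✓
Π(2lᵢ+1) = 3×9×11 = 297
triangle coeff Δ(1,4,5) = 1/495
Σ_t [0,0]: t=0:+1/576 = 1/576
(3j)²=5/99 [(1 4 5; 0 0 0)], sign=-1
Σ_t [0,0]: t=0:+1/1152 = 1/1152
(3j)²=1/33 [(1 4 5; 1 0 -1)], sign=+1
⇒ 4πI² = 5/11
I = (-1)√(5/11/(4π)) = -0.19018827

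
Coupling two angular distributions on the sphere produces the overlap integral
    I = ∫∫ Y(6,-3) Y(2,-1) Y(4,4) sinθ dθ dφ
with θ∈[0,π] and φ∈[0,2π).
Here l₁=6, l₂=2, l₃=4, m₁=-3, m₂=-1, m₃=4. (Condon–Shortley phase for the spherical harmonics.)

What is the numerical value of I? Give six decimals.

-0.047713

m-sum 0 ✓  L=12 even ✓  4≤4≤8 ✓
Π(2lᵢ+1) = 13×5×9 = 585
triangle coeff Δ(6,2,4) = 1/6435
Σ_t [2,2]: t=2:+1/2304 = 1/2304
(3j)²=5/143 [(6 2 4; 0 0 0)], sign=+1
Σ_t [1,1]: t=1:−1/241920 = -1/241920
(3j)²=1/715 [(6 2 4; -3 -1 4)], sign=-1
⇒ 4πI² = 45/1573
I = (-1)√(45/1573/(4π)) = -0.04771303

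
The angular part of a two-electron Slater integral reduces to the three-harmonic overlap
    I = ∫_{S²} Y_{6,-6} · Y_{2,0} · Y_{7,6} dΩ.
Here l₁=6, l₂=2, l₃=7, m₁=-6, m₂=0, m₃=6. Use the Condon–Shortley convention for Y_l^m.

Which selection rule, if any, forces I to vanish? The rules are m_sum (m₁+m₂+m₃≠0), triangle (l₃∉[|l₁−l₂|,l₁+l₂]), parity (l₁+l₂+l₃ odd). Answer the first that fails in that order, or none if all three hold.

parity

m₁+m₂+m₃ = -6 + 0 + 6 = 0  ✓
triangle: |6−2|=4 ≤ l₃=7 ≤ 6+2=8  ✓
parity: l₁+l₂+l₃ = 15 is odd  ✗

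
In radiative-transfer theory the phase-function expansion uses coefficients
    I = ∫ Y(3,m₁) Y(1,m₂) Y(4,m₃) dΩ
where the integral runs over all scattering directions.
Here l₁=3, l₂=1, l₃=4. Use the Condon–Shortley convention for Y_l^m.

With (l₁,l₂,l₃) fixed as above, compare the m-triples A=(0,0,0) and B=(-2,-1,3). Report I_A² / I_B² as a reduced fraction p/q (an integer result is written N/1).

Same 3,1,4: normalisation and zero-m 3j drop out of the ratio.
A: Δ: 0! 6! 2! / 9! → 1/252; sum: t=0:+1/36 = 1/36; 3j²(3 1 4; 0 0 0) = Δ·Π!·Σ² = 4/63  (sign +1)
B: Δ: 0! 6! 2! / 9! → 1/252; sum: t=0:+1/240 = 1/240; 3j²(3 1 4; -2 -1 3) = Δ·Π!·Σ² = 1/12  (sign -1)
I_A²/I_B² = (4/63)/(1/12) = 16/21

16/21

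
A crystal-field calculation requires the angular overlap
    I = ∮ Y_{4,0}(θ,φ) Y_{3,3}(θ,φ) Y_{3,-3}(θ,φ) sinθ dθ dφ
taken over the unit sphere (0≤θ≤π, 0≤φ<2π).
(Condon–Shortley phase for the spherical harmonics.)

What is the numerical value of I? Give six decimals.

Rules hold: Σm=0, L=10 even, 1≤3≤7.
N = 9·7·7 = 441
Δ = 4!·4!·2!/11! = 1/34650
Racah Σ t=1..3: t=1:−1/72 t=2:+1/16 t=3:−1/72 = 5/144
⇒ 3j(4 3 3; 0 0 0)² = 2/77, sgn -1
Racah Σ t=4..4: t=4:+1/1152 = 1/1152
⇒ 3j(4 3 3; 0 3 -3)² = 1/154, sgn +1
4πI² = N·(3j₀)²·(3jₘ)² = 9/121
I = -1·√(0.0743802/4π) = -0.07693494

-0.076935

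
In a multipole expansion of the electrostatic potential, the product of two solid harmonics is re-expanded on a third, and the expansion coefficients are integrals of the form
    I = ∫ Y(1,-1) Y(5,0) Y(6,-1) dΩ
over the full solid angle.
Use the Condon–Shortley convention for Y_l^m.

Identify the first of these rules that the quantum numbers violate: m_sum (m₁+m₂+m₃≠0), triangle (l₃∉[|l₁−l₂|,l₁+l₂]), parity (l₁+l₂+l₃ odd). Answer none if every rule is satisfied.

m_sum

m₁+m₂+m₃ = -1 + 0 − 1 = -2  ✗
triangle: |1−5|=4 ≤ l₃=6 ≤ 1+5=6
parity: l₁+l₂+l₃ = 12 is even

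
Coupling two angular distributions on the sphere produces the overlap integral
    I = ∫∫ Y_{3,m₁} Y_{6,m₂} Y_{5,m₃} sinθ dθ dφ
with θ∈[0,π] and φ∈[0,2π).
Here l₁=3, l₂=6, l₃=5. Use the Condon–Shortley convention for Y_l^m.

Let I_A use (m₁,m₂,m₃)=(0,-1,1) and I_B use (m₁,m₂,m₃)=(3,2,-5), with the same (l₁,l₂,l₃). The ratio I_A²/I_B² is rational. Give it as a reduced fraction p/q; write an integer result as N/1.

Shared (l₁,l₂,l₃)=(3,6,5): N and (l;000)² cancel in I_A²/I_B².
A: Δ = 4!·2!·8!/15! = 1/675675; Racah Σ t=1..3: t=1:−1/6912 t=2:+1/2880 t=3:−1/17280 = 1/6912; ⇒ 3j(3 6 5; 0 -1 1)² = 5/429, sgn +1
B: Δ = 4!·2!·8!/15! = 1/675675; Racah Σ t=0..0: t=0:+1/1935360 = 1/1935360; ⇒ 3j(3 6 5; 3 2 -5)² = 1/1001, sgn +1
I_A²/I_B² = (5/429)/(1/1001) = 35/3

35/3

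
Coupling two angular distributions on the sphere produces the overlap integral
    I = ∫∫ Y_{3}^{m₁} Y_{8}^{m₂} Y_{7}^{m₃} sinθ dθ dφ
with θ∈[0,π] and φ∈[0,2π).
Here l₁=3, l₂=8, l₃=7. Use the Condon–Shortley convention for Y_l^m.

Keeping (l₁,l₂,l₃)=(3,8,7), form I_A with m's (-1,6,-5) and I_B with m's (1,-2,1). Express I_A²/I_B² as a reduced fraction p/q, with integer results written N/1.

1456/6845

l's match ⇒ only the (l;m) 3-j factors differ between A and B.
A: triangle coeff Δ(3,8,7) = 1/5290740; Σ_t [2,4]: t=2:+1/3832012800 t=3:−1/239500800 t=4:+1/348364800 = -1/958003200; (3j)²=8/4845 [(3 8 7; -1 6 -5)], sign=-1
B: triangle coeff Δ(3,8,7) = 1/5290740; Σ_t [0,2]: t=0:+1/24883200 t=1:−1/3628800 t=2:+1/7741440 = -37/348364800; (3j)²=1369/176358 [(3 8 7; 1 -2 1)], sign=-1
I_A²/I_B² = (8/4845)/(1369/176358) = 1456/6845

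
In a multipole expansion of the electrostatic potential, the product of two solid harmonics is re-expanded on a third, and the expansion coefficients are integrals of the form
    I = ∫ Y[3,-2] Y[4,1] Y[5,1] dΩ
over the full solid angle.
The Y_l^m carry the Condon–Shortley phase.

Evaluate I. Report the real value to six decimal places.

0.138239

m-sum 0 ✓  L=12 even ✓  1≤5≤7 ✓
Π(2lᵢ+1) = 7×9×11 = 693
triangle coeff Δ(3,4,5) = 1/180180
Σ_t [0,2]: t=0:+1/576 t=1:−1/144 t=2:+1/576 = -1/288
(3j)²=20/1001 [(3 4 5; 0 0 0)], sign=+1
Σ_t [1,2]: t=1:−1/1152 t=2:+1/432 = 5/3456
(3j)²=625/36036 [(3 4 5; -2 1 1)], sign=+1
⇒ 4πI² = 3125/13013
I = (+1)√(3125/13013/(4π)) = 0.13823925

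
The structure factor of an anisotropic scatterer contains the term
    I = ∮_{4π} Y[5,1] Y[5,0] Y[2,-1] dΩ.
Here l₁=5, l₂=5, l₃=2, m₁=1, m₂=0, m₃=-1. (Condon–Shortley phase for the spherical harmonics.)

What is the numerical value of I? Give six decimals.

-0.036166

Checks pass: Σm=0; 12 even; l₃=2∈[0,10].
(2·5+1)(2·5+1)(2·2+1) = 605
Δ: 8! 2! 2! / 13! → 1/38610
sum: t=3:−1/2880 t=4:+1/576 t=5:−1/2880 = 1/960
3j²(5 5 2; 0 0 0) = Δ·Π!·Σ² = 10/429  (sign +1)
sum: t=3:−1/1440 t=4:+1/1152 = 1/5760
3j²(5 5 2; 1 0 -1) = Δ·Π!·Σ² = 1/858  (sign -1)
combine: 4πI² = 605·10/429·1/858 = 25/1521
take √, sign -1: I = -0.03616600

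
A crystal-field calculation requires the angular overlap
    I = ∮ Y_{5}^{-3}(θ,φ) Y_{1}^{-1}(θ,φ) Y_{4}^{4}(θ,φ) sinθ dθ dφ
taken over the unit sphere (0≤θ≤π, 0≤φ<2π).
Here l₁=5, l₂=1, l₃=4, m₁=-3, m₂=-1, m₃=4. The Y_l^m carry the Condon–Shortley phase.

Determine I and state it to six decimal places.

-0.049106

Checks pass: Σm=0; 10 even; l₃=4∈[4,6].
(2·5+1)(2·1+1)(2·4+1) = 297
Δ: 2! 8! 0! / 11! → 1/495
sum: t=1:−1/576 = -1/576
3j²(5 1 4; 0 0 0) = Δ·Π!·Σ² = 5/99  (sign -1)
sum: t=0:+1/80640 = 1/80640
3j²(5 1 4; -3 -1 4) = Δ·Π!·Σ² = 1/495  (sign +1)
combine: 4πI² = 297·5/99·1/495 = 1/33
take √, sign -1: I = -0.04910640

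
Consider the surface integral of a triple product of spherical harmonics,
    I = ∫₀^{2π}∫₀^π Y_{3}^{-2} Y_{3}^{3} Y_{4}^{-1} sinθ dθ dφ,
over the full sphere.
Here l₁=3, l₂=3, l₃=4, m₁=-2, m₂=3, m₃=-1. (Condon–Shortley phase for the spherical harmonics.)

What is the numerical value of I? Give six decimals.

0.140463

Checks pass: Σm=0; 10 even; l₃=4∈[0,6].
(2·3+1)(2·3+1)(2·4+1) = 441
Δ: 2! 4! 4! / 11! → 1/34650
sum: t=0:+1/72 t=1:−1/16 t=2:+1/72 = -5/144
3j²(3 3 4; 0 0 0) = Δ·Π!·Σ² = 2/77  (sign -1)
sum: t=2:+1/288 = 1/288
3j²(3 3 4; -2 3 -1) = Δ·Π!·Σ² = 5/231  (sign -1)
combine: 4πI² = 441·2/77·5/231 = 30/121
take √, sign +1: I = 0.14046335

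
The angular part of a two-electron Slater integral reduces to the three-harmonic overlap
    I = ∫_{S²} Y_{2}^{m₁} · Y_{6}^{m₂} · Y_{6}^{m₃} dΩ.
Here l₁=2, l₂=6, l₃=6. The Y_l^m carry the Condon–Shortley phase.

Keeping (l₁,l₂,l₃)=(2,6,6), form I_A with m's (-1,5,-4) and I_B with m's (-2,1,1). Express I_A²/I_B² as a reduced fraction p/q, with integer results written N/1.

99/98

l's match ⇒ only the (l;m) 3-j factors differ between A and B.
A: triangle coeff Δ(2,6,6) = 1/90090; Σ_t [1,2]: t=1:−1/7257600 t=2:+1/725760 = 1/806400; (3j)²=27/910 [(2 6 6; -1 5 -4)], sign=+1
B: triangle coeff Δ(2,6,6) = 1/90090; Σ_t [2,2]: t=2:+1/57600 = 1/57600; (3j)²=21/715 [(2 6 6; -2 1 1)], sign=-1
I_A²/I_B² = (27/910)/(21/715) = 99/98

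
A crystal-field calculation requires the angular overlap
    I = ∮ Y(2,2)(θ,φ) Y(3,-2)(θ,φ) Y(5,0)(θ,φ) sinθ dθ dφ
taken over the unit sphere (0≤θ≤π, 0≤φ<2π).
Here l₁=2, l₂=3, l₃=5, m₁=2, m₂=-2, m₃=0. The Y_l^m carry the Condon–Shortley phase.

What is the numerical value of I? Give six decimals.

Checks pass: Σm=0; 10 even; l₃=5∈[1,5].
(2·2+1)(2·3+1)(2·5+1) = 385
Δ: 0! 4! 6! / 11! → 1/2310
sum: t=0:+1/144 = 1/144
3j²(2 3 5; 0 0 0) = Δ·Π!·Σ² = 10/231  (sign -1)
sum: t=0:+1/2880 = 1/2880
3j²(2 3 5; 2 -2 0) = Δ·Π!·Σ² = 1/462  (sign -1)
combine: 4πI² = 385·10/231·1/462 = 25/693
take √, sign +1: I = 0.05357948

0.053579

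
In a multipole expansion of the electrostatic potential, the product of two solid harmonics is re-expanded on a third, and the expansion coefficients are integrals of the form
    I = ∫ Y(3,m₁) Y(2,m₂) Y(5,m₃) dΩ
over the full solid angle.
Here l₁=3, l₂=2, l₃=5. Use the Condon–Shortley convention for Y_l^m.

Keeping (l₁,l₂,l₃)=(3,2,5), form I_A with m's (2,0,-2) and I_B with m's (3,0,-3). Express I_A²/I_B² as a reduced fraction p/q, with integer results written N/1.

l's match ⇒ only the (l;m) 3-j factors differ between A and B.
A: triangle coeff Δ(3,2,5) = 1/2310; Σ_t [0,0]: t=0:+1/480 = 1/480; (3j)²=3/110 [(3 2 5; 2 0 -2)], sign=-1
B: triangle coeff Δ(3,2,5) = 1/2310; Σ_t [0,0]: t=0:+1/2880 = 1/2880; (3j)²=2/165 [(3 2 5; 3 0 -3)], sign=+1
I_A²/I_B² = (3/110)/(2/165) = 9/4

9/4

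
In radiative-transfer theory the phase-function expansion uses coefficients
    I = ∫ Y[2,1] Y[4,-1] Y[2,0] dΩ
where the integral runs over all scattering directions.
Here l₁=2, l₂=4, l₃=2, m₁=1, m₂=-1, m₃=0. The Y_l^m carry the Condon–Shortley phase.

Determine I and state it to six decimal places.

Rules hold: Σm=0, L=8 even, 2≤2≤6.
N = 5·9·5 = 225
Δ = 4!·0!·4!/9! = 1/630
Racah Σ t=2..2: t=2:+1/16 = 1/16
⇒ 3j(2 4 2; 0 0 0)² = 2/35, sgn +1
Racah Σ t=1..1: t=1:−1/24 = -1/24
⇒ 3j(2 4 2; 1 -1 0)² = 1/21, sgn -1
4πI² = N·(3j₀)²·(3jₘ)² = 30/49
I = -1·√(0.612245/4π) = -0.22072812

-0.220728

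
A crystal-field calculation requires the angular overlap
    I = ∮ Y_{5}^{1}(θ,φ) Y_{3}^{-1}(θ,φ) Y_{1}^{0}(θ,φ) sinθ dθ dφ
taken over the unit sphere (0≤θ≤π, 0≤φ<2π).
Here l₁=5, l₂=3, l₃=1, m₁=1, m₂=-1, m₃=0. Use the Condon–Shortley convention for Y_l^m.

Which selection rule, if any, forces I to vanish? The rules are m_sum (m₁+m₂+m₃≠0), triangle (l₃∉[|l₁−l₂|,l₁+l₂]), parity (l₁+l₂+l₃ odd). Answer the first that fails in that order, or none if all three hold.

triangle

Σmᵢ = 0  ✓
l₃∈[|l₁−l₂|,l₁+l₂]=[2,8], have l₃=1  ✗
Σlᵢ = 9 ⇒ odd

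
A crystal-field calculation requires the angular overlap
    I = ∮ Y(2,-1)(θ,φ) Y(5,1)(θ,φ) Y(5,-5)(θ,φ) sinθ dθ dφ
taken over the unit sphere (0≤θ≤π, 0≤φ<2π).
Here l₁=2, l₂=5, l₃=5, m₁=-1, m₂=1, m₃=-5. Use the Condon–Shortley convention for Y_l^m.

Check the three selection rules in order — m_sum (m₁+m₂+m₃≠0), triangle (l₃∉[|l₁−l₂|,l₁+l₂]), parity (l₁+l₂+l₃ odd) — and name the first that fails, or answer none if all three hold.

azimuthal sum: -1 + 1 − 5 = -5  ✗
3 ≤ 5 ≤ 7 (triangle on l)
L = 2 + 5 + 5 = 12 (even)

m_sum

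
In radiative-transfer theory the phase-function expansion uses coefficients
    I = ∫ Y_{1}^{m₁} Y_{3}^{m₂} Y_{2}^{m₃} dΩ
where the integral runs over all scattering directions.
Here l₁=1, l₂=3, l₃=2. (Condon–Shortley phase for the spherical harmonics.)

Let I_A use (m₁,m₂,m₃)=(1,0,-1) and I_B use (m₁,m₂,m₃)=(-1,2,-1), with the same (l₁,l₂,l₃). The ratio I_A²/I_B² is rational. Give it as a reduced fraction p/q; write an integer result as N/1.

3/10

l's match ⇒ only the (l;m) 3-j factors differ between A and B.
A: triangle coeff Δ(1,3,2) = 1/105; Σ_t [0,0]: t=0:+1/12 = 1/12; (3j)²=1/35 [(1 3 2; 1 0 -1)], sign=-1
B: triangle coeff Δ(1,3,2) = 1/105; Σ_t [2,2]: t=2:+1/12 = 1/12; (3j)²=2/21 [(1 3 2; -1 2 -1)], sign=-1
I_A²/I_B² = (1/35)/(2/21) = 3/10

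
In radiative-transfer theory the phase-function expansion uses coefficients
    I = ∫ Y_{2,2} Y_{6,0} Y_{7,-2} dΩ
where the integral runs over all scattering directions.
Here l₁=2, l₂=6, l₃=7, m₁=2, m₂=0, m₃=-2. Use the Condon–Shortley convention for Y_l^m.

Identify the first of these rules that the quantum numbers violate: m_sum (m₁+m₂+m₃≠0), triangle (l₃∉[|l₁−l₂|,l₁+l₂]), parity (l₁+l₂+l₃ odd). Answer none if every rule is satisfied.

parity

Σmᵢ = 0  ✓
l₃∈[|l₁−l₂|,l₁+l₂]=[4,8], have l₃=7  ✓
Σlᵢ = 15 ⇒ odd  ✗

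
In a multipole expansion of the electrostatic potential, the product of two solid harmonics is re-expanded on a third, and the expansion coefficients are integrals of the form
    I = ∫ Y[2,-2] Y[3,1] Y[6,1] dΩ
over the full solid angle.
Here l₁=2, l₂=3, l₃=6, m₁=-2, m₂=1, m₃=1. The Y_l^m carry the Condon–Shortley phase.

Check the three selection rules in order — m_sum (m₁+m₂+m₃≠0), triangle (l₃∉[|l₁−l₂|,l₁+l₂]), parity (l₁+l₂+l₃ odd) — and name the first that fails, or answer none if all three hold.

triangle

m₁+m₂+m₃ = -2 + 1 + 1 = 0  ✓
triangle: |2−3|=1 ≤ l₃=6 ≤ 2+3=5  ✗
parity: l₁+l₂+l₃ = 11 is odd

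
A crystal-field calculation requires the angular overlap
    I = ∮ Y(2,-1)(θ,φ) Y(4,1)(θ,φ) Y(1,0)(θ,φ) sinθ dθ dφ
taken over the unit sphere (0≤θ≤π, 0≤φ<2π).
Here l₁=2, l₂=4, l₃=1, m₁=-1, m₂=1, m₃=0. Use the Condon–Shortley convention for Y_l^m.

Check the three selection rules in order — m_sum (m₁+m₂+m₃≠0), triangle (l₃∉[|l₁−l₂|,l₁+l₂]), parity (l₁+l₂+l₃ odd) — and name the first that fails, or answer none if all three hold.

triangle

Σmᵢ = 0  ✓
l₃∈[|l₁−l₂|,l₁+l₂]=[2,6], have l₃=1  ✗
Σlᵢ = 7 ⇒ odd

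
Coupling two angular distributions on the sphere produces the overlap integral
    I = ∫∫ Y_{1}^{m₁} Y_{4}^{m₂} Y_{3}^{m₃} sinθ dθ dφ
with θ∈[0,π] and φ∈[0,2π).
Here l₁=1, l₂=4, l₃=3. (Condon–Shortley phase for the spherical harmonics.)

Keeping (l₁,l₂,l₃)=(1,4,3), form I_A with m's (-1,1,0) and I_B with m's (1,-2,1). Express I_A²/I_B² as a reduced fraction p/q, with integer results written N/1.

2/3

l's match ⇒ only the (l;m) 3-j factors differ between A and B.
A: triangle coeff Δ(1,4,3) = 1/252; Σ_t [2,2]: t=2:+1/72 = 1/72; (3j)²=5/126 [(1 4 3; -1 1 0)], sign=-1
B: triangle coeff Δ(1,4,3) = 1/252; Σ_t [0,0]: t=0:+1/96 = 1/96; (3j)²=5/84 [(1 4 3; 1 -2 1)], sign=+1
I_A²/I_B² = (5/126)/(5/84) = 2/3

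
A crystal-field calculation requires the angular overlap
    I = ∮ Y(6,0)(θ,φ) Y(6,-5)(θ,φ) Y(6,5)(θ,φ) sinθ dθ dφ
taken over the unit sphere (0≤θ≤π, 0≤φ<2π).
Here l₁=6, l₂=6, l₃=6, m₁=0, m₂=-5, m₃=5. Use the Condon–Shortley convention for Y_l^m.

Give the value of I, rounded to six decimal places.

Checks pass: Σm=0; 18 even; l₃=6∈[0,12].
(2·6+1)(2·6+1)(2·6+1) = 2197
Δ: 6! 6! 6! / 19! → 1/325909584
sum: t=0:+1/373248000 t=1:−1/1728000 t=2:+1/110592 t=3:−1/46656 t=4:+1/110592 t=5:−1/1728000 t=6:+1/373248000 = -7/1555200
3j²(6 6 6; 0 0 0) = Δ·Π!·Σ² = 400/46189  (sign -1)
sum: t=0:+1/62208000 t=1:−1/10368000 = -1/12441600
3j²(6 6 6; 0 -5 5) = Δ·Π!·Σ² = 275/16796  (sign +1)
combine: 4πI² = 2197·400/46189·275/16796 = 32500/104329
take √, sign -1: I = -0.15744694

-0.157447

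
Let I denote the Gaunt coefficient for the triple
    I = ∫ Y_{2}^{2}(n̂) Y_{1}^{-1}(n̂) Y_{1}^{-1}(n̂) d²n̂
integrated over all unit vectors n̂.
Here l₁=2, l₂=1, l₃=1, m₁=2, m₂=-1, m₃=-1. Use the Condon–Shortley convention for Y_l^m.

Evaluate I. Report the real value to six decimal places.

Rules hold: Σm=0, L=4 even, 1≤1≤3.
N = 5·3·3 = 45
Δ = 2!·2!·0!/5! = 1/30
Racah Σ t=1..1: t=1:−1/1 = -1/1
⇒ 3j(2 1 1; 0 0 0)² = 2/15, sgn +1
Racah Σ t=0..0: t=0:+1/4 = 1/4
⇒ 3j(2 1 1; 2 -1 -1)² = 1/5, sgn +1
4πI² = N·(3j₀)²·(3jₘ)² = 6/5
I = +1·√(1.2/4π) = 0.30901936

0.309019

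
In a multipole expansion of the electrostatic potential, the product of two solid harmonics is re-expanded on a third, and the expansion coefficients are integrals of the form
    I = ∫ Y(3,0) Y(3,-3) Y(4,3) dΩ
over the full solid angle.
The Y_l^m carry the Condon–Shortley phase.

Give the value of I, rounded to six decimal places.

0.203551

Checks pass: Σm=0; 10 even; l₃=4∈[0,6].
(2·3+1)(2·3+1)(2·4+1) = 441
Δ: 2! 4! 4! / 11! → 1/34650
sum: t=0:+1/72 t=1:−1/16 t=2:+1/72 = -5/144
3j²(3 3 4; 0 0 0) = Δ·Π!·Σ² = 2/77  (sign -1)
sum: t=0:+1/288 = 1/288
3j²(3 3 4; 0 -3 3) = Δ·Π!·Σ² = 1/22  (sign -1)
combine: 4πI² = 441·2/77·1/22 = 63/121
take √, sign +1: I = 0.20355073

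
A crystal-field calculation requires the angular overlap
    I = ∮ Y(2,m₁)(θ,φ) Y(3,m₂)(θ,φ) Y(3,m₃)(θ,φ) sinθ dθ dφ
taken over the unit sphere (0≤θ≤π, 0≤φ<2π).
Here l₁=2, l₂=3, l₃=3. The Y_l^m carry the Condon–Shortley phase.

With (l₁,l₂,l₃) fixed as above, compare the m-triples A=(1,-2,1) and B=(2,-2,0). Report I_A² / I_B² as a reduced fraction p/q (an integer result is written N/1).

3/4

Shared (l₁,l₂,l₃)=(2,3,3): N and (l;000)² cancel in I_A²/I_B².
A: Δ = 2!·2!·4!/9! = 1/3780; Racah Σ t=0..1: t=0:+1/12 t=1:−1/48 = 1/16; ⇒ 3j(2 3 3; 1 -2 1)² = 1/28, sgn +1
B: Δ = 2!·2!·4!/9! = 1/3780; Racah Σ t=0..0: t=0:+1/24 = 1/24; ⇒ 3j(2 3 3; 2 -2 0)² = 1/21, sgn -1
I_A²/I_B² = (1/28)/(1/21) = 3/4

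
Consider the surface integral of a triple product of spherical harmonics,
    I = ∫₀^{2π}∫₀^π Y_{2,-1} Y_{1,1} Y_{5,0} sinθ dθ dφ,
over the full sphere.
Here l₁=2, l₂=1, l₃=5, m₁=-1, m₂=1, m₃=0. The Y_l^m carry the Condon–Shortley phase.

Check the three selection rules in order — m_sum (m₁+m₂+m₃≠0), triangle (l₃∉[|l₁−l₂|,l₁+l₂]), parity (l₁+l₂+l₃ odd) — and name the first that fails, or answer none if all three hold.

triangle

Σmᵢ = 0  ✓
l₃∈[|l₁−l₂|,l₁+l₂]=[1,3], have l₃=5  ✗
Σlᵢ = 8 ⇒ even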